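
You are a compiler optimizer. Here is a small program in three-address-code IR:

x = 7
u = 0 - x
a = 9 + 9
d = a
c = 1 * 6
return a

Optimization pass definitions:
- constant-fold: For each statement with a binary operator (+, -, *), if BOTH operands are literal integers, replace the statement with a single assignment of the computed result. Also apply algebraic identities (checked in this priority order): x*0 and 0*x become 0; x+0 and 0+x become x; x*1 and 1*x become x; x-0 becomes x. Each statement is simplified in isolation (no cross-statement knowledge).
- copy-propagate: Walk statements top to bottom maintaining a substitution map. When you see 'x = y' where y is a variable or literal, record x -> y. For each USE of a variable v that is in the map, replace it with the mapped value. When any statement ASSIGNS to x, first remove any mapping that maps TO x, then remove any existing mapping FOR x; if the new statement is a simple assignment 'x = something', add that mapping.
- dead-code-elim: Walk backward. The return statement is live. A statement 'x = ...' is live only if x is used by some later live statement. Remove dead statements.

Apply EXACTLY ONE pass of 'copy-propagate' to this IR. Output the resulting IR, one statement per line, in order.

Answer: x = 7
u = 0 - 7
a = 9 + 9
d = a
c = 1 * 6
return a

Derivation:
Applying copy-propagate statement-by-statement:
  [1] x = 7  (unchanged)
  [2] u = 0 - x  -> u = 0 - 7
  [3] a = 9 + 9  (unchanged)
  [4] d = a  (unchanged)
  [5] c = 1 * 6  (unchanged)
  [6] return a  (unchanged)
Result (6 stmts):
  x = 7
  u = 0 - 7
  a = 9 + 9
  d = a
  c = 1 * 6
  return a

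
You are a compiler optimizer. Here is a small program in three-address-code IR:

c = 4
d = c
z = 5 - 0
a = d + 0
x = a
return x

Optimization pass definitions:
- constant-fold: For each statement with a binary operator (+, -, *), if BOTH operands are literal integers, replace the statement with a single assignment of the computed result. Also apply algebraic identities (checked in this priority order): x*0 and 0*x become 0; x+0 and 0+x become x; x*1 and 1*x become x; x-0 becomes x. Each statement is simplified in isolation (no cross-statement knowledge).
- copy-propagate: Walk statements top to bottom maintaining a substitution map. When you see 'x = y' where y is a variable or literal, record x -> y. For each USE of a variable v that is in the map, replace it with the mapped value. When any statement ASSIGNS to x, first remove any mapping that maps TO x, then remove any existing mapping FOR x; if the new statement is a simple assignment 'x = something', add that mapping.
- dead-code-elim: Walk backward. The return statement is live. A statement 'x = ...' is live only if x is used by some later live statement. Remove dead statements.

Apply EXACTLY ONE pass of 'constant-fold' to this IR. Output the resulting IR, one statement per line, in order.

Applying constant-fold statement-by-statement:
  [1] c = 4  (unchanged)
  [2] d = c  (unchanged)
  [3] z = 5 - 0  -> z = 5
  [4] a = d + 0  -> a = d
  [5] x = a  (unchanged)
  [6] return x  (unchanged)
Result (6 stmts):
  c = 4
  d = c
  z = 5
  a = d
  x = a
  return x

Answer: c = 4
d = c
z = 5
a = d
x = a
return x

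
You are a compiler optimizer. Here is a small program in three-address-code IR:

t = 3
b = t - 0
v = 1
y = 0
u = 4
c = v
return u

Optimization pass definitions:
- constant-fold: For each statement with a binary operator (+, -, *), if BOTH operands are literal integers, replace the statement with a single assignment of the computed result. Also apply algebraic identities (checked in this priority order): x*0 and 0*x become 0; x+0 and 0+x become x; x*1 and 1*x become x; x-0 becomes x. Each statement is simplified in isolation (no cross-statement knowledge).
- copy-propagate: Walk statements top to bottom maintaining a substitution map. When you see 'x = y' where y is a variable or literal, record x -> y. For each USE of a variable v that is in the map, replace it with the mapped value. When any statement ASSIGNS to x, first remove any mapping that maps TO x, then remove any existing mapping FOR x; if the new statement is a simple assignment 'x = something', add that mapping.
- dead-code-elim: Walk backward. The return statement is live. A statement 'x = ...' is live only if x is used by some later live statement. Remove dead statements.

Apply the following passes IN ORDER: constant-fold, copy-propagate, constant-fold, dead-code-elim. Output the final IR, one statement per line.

Answer: return 4

Derivation:
Initial IR:
  t = 3
  b = t - 0
  v = 1
  y = 0
  u = 4
  c = v
  return u
After constant-fold (7 stmts):
  t = 3
  b = t
  v = 1
  y = 0
  u = 4
  c = v
  return u
After copy-propagate (7 stmts):
  t = 3
  b = 3
  v = 1
  y = 0
  u = 4
  c = 1
  return 4
After constant-fold (7 stmts):
  t = 3
  b = 3
  v = 1
  y = 0
  u = 4
  c = 1
  return 4
After dead-code-elim (1 stmts):
  return 4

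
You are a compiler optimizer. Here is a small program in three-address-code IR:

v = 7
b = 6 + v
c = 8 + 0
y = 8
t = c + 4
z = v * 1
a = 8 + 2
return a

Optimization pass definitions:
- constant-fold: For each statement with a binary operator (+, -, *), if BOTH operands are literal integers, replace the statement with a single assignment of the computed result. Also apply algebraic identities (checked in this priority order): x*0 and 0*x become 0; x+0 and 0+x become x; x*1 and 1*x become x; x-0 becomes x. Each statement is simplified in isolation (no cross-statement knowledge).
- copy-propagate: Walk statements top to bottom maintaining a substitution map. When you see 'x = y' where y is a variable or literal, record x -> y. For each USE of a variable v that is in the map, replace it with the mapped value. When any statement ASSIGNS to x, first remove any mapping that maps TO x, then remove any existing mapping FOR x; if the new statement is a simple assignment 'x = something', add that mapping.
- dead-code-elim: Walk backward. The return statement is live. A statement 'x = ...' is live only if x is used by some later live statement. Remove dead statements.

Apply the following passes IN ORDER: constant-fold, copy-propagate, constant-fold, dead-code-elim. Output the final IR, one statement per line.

Answer: return 10

Derivation:
Initial IR:
  v = 7
  b = 6 + v
  c = 8 + 0
  y = 8
  t = c + 4
  z = v * 1
  a = 8 + 2
  return a
After constant-fold (8 stmts):
  v = 7
  b = 6 + v
  c = 8
  y = 8
  t = c + 4
  z = v
  a = 10
  return a
After copy-propagate (8 stmts):
  v = 7
  b = 6 + 7
  c = 8
  y = 8
  t = 8 + 4
  z = 7
  a = 10
  return 10
After constant-fold (8 stmts):
  v = 7
  b = 13
  c = 8
  y = 8
  t = 12
  z = 7
  a = 10
  return 10
After dead-code-elim (1 stmts):
  return 10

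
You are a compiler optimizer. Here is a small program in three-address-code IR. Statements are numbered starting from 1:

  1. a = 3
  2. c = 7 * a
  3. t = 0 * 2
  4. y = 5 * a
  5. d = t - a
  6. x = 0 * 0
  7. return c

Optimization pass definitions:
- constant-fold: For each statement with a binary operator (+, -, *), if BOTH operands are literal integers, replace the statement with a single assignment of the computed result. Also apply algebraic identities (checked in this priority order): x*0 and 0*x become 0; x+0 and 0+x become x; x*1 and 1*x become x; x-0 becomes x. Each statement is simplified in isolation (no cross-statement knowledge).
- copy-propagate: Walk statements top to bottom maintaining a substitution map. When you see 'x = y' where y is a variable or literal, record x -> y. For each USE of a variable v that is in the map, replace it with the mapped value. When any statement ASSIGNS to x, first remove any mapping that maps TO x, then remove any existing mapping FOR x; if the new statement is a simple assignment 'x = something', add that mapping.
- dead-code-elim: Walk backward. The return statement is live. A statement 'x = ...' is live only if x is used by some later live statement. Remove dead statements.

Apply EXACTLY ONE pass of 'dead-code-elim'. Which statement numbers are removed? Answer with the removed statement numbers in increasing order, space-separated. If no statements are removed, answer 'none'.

Answer: 3 4 5 6

Derivation:
Backward liveness scan:
Stmt 1 'a = 3': KEEP (a is live); live-in = []
Stmt 2 'c = 7 * a': KEEP (c is live); live-in = ['a']
Stmt 3 't = 0 * 2': DEAD (t not in live set ['c'])
Stmt 4 'y = 5 * a': DEAD (y not in live set ['c'])
Stmt 5 'd = t - a': DEAD (d not in live set ['c'])
Stmt 6 'x = 0 * 0': DEAD (x not in live set ['c'])
Stmt 7 'return c': KEEP (return); live-in = ['c']
Removed statement numbers: [3, 4, 5, 6]
Surviving IR:
  a = 3
  c = 7 * a
  return c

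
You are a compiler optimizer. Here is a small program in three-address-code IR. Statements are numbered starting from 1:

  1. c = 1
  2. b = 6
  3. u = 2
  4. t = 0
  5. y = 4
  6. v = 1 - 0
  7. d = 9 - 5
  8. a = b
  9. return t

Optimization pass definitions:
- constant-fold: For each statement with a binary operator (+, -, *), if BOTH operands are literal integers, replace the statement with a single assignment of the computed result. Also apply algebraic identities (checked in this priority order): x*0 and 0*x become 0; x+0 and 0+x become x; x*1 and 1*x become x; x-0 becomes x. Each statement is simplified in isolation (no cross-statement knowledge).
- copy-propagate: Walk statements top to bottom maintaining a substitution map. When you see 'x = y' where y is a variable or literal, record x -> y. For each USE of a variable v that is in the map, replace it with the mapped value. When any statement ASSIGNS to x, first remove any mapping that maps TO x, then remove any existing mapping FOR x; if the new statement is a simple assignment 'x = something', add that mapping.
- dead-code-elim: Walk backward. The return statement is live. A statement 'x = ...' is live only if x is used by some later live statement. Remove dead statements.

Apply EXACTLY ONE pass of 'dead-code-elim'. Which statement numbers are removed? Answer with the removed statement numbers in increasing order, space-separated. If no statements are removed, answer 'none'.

Backward liveness scan:
Stmt 1 'c = 1': DEAD (c not in live set [])
Stmt 2 'b = 6': DEAD (b not in live set [])
Stmt 3 'u = 2': DEAD (u not in live set [])
Stmt 4 't = 0': KEEP (t is live); live-in = []
Stmt 5 'y = 4': DEAD (y not in live set ['t'])
Stmt 6 'v = 1 - 0': DEAD (v not in live set ['t'])
Stmt 7 'd = 9 - 5': DEAD (d not in live set ['t'])
Stmt 8 'a = b': DEAD (a not in live set ['t'])
Stmt 9 'return t': KEEP (return); live-in = ['t']
Removed statement numbers: [1, 2, 3, 5, 6, 7, 8]
Surviving IR:
  t = 0
  return t

Answer: 1 2 3 5 6 7 8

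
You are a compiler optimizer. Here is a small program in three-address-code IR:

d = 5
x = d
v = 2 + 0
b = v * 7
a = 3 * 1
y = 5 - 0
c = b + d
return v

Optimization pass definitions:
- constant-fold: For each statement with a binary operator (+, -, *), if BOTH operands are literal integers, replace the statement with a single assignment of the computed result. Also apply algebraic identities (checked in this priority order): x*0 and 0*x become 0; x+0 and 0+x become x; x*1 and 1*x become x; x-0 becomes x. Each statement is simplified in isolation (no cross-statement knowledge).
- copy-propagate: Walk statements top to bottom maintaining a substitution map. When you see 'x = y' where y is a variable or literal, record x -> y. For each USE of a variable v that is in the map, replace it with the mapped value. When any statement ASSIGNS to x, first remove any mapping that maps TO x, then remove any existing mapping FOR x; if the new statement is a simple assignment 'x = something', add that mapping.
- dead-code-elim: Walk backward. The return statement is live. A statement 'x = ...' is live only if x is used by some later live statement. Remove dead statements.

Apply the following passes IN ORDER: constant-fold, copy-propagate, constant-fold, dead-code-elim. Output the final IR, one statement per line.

Answer: return 2

Derivation:
Initial IR:
  d = 5
  x = d
  v = 2 + 0
  b = v * 7
  a = 3 * 1
  y = 5 - 0
  c = b + d
  return v
After constant-fold (8 stmts):
  d = 5
  x = d
  v = 2
  b = v * 7
  a = 3
  y = 5
  c = b + d
  return v
After copy-propagate (8 stmts):
  d = 5
  x = 5
  v = 2
  b = 2 * 7
  a = 3
  y = 5
  c = b + 5
  return 2
After constant-fold (8 stmts):
  d = 5
  x = 5
  v = 2
  b = 14
  a = 3
  y = 5
  c = b + 5
  return 2
After dead-code-elim (1 stmts):
  return 2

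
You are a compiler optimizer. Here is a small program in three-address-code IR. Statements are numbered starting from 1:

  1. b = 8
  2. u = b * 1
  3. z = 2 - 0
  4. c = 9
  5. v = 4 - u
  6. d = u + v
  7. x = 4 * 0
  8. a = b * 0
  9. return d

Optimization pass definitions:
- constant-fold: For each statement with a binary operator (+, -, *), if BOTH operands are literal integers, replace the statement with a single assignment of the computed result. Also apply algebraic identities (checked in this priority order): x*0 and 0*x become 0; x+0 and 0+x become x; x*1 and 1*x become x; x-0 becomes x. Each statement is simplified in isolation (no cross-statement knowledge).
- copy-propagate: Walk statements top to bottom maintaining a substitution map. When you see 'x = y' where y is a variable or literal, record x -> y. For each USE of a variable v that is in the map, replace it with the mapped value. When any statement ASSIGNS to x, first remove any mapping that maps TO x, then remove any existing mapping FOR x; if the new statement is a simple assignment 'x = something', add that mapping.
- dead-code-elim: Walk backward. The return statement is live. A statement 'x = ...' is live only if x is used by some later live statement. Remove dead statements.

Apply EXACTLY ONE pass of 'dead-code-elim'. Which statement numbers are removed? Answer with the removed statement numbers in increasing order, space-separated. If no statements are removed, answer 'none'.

Answer: 3 4 7 8

Derivation:
Backward liveness scan:
Stmt 1 'b = 8': KEEP (b is live); live-in = []
Stmt 2 'u = b * 1': KEEP (u is live); live-in = ['b']
Stmt 3 'z = 2 - 0': DEAD (z not in live set ['u'])
Stmt 4 'c = 9': DEAD (c not in live set ['u'])
Stmt 5 'v = 4 - u': KEEP (v is live); live-in = ['u']
Stmt 6 'd = u + v': KEEP (d is live); live-in = ['u', 'v']
Stmt 7 'x = 4 * 0': DEAD (x not in live set ['d'])
Stmt 8 'a = b * 0': DEAD (a not in live set ['d'])
Stmt 9 'return d': KEEP (return); live-in = ['d']
Removed statement numbers: [3, 4, 7, 8]
Surviving IR:
  b = 8
  u = b * 1
  v = 4 - u
  d = u + v
  return d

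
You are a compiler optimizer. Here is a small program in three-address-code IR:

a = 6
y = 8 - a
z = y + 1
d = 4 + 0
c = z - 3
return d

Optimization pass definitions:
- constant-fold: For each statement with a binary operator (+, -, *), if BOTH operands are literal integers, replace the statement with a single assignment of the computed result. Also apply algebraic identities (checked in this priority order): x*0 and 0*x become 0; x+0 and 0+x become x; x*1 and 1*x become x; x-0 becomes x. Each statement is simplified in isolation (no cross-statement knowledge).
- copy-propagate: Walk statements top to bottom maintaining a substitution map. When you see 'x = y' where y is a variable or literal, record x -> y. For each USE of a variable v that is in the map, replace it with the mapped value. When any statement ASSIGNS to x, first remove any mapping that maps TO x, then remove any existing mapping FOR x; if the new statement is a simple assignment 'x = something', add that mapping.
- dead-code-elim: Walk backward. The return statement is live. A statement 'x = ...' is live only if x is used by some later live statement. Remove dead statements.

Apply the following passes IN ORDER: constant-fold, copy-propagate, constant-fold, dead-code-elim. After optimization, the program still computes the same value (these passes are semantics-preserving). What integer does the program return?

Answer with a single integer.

Initial IR:
  a = 6
  y = 8 - a
  z = y + 1
  d = 4 + 0
  c = z - 3
  return d
After constant-fold (6 stmts):
  a = 6
  y = 8 - a
  z = y + 1
  d = 4
  c = z - 3
  return d
After copy-propagate (6 stmts):
  a = 6
  y = 8 - 6
  z = y + 1
  d = 4
  c = z - 3
  return 4
After constant-fold (6 stmts):
  a = 6
  y = 2
  z = y + 1
  d = 4
  c = z - 3
  return 4
After dead-code-elim (1 stmts):
  return 4
Evaluate:
  a = 6  =>  a = 6
  y = 8 - a  =>  y = 2
  z = y + 1  =>  z = 3
  d = 4 + 0  =>  d = 4
  c = z - 3  =>  c = 0
  return d = 4

Answer: 4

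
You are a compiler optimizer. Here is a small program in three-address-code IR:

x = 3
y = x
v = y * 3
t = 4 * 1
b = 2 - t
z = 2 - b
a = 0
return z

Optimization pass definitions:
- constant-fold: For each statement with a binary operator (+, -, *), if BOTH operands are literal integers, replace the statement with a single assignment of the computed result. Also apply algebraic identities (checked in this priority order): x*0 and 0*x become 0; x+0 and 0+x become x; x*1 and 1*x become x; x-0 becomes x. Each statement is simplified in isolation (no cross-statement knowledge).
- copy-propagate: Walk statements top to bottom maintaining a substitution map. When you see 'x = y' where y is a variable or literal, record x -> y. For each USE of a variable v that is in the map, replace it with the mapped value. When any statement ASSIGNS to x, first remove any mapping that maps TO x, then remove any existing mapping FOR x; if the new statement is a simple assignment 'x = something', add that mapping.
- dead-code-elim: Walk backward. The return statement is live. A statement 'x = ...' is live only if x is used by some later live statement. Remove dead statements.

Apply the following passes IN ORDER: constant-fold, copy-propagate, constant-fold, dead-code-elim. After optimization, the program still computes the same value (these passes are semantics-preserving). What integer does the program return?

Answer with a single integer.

Initial IR:
  x = 3
  y = x
  v = y * 3
  t = 4 * 1
  b = 2 - t
  z = 2 - b
  a = 0
  return z
After constant-fold (8 stmts):
  x = 3
  y = x
  v = y * 3
  t = 4
  b = 2 - t
  z = 2 - b
  a = 0
  return z
After copy-propagate (8 stmts):
  x = 3
  y = 3
  v = 3 * 3
  t = 4
  b = 2 - 4
  z = 2 - b
  a = 0
  return z
After constant-fold (8 stmts):
  x = 3
  y = 3
  v = 9
  t = 4
  b = -2
  z = 2 - b
  a = 0
  return z
After dead-code-elim (3 stmts):
  b = -2
  z = 2 - b
  return z
Evaluate:
  x = 3  =>  x = 3
  y = x  =>  y = 3
  v = y * 3  =>  v = 9
  t = 4 * 1  =>  t = 4
  b = 2 - t  =>  b = -2
  z = 2 - b  =>  z = 4
  a = 0  =>  a = 0
  return z = 4

Answer: 4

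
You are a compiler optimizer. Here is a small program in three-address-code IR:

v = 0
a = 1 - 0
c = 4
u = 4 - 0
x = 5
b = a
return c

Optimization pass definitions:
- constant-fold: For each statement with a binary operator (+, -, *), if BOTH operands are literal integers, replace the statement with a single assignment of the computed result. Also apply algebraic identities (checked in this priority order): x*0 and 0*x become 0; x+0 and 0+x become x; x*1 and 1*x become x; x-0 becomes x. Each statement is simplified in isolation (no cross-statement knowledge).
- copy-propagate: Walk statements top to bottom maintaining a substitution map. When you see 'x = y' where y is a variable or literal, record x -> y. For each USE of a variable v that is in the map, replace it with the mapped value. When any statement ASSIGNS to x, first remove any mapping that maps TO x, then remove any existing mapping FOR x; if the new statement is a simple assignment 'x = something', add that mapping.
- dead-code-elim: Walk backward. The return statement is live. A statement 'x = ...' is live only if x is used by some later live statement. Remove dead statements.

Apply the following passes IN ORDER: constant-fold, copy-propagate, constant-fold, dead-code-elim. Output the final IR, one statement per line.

Answer: return 4

Derivation:
Initial IR:
  v = 0
  a = 1 - 0
  c = 4
  u = 4 - 0
  x = 5
  b = a
  return c
After constant-fold (7 stmts):
  v = 0
  a = 1
  c = 4
  u = 4
  x = 5
  b = a
  return c
After copy-propagate (7 stmts):
  v = 0
  a = 1
  c = 4
  u = 4
  x = 5
  b = 1
  return 4
After constant-fold (7 stmts):
  v = 0
  a = 1
  c = 4
  u = 4
  x = 5
  b = 1
  return 4
After dead-code-elim (1 stmts):
  return 4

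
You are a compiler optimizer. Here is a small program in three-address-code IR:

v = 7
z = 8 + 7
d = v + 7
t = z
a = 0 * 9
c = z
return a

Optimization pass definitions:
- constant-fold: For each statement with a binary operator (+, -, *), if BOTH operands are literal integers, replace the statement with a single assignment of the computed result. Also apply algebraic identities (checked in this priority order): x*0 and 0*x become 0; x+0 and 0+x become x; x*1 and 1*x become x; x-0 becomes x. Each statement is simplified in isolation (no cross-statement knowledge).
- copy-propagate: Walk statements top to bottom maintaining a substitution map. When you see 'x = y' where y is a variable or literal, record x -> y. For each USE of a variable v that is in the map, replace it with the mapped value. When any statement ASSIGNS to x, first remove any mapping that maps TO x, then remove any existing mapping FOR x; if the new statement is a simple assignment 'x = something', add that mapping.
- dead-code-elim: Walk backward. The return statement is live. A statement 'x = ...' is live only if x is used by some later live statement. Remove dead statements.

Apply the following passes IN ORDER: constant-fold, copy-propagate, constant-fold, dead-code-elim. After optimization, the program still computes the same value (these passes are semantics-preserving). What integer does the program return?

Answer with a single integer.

Answer: 0

Derivation:
Initial IR:
  v = 7
  z = 8 + 7
  d = v + 7
  t = z
  a = 0 * 9
  c = z
  return a
After constant-fold (7 stmts):
  v = 7
  z = 15
  d = v + 7
  t = z
  a = 0
  c = z
  return a
After copy-propagate (7 stmts):
  v = 7
  z = 15
  d = 7 + 7
  t = 15
  a = 0
  c = 15
  return 0
After constant-fold (7 stmts):
  v = 7
  z = 15
  d = 14
  t = 15
  a = 0
  c = 15
  return 0
After dead-code-elim (1 stmts):
  return 0
Evaluate:
  v = 7  =>  v = 7
  z = 8 + 7  =>  z = 15
  d = v + 7  =>  d = 14
  t = z  =>  t = 15
  a = 0 * 9  =>  a = 0
  c = z  =>  c = 15
  return a = 0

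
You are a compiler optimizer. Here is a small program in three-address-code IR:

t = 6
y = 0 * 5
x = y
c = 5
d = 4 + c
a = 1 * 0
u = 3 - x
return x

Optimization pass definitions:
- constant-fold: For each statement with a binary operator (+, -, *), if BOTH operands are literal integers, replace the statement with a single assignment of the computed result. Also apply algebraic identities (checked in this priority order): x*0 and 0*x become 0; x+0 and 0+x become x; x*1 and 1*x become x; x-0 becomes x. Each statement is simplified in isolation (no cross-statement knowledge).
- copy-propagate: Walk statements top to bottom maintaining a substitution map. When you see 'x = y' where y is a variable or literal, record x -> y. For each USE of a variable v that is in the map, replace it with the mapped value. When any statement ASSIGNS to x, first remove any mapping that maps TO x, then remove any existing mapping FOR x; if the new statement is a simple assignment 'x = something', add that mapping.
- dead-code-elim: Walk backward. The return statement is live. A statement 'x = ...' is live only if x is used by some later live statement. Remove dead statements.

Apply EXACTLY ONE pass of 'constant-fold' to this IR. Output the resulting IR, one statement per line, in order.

Answer: t = 6
y = 0
x = y
c = 5
d = 4 + c
a = 0
u = 3 - x
return x

Derivation:
Applying constant-fold statement-by-statement:
  [1] t = 6  (unchanged)
  [2] y = 0 * 5  -> y = 0
  [3] x = y  (unchanged)
  [4] c = 5  (unchanged)
  [5] d = 4 + c  (unchanged)
  [6] a = 1 * 0  -> a = 0
  [7] u = 3 - x  (unchanged)
  [8] return x  (unchanged)
Result (8 stmts):
  t = 6
  y = 0
  x = y
  c = 5
  d = 4 + c
  a = 0
  u = 3 - x
  return x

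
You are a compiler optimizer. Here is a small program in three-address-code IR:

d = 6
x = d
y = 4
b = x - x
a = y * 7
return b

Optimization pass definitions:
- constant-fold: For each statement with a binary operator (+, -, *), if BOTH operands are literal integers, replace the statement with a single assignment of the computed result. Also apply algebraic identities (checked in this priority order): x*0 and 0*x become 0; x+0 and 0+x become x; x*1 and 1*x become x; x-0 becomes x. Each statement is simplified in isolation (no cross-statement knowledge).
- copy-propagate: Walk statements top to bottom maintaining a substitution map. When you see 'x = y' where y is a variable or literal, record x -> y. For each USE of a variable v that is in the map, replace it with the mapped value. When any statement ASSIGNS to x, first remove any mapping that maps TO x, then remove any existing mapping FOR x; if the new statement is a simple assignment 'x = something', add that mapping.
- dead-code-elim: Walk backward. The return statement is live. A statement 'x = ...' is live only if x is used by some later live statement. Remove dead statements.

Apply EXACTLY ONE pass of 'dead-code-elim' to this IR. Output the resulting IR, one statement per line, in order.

Applying dead-code-elim statement-by-statement:
  [6] return b  -> KEEP (return); live=['b']
  [5] a = y * 7  -> DEAD (a not live)
  [4] b = x - x  -> KEEP; live=['x']
  [3] y = 4  -> DEAD (y not live)
  [2] x = d  -> KEEP; live=['d']
  [1] d = 6  -> KEEP; live=[]
Result (4 stmts):
  d = 6
  x = d
  b = x - x
  return b

Answer: d = 6
x = d
b = x - x
return b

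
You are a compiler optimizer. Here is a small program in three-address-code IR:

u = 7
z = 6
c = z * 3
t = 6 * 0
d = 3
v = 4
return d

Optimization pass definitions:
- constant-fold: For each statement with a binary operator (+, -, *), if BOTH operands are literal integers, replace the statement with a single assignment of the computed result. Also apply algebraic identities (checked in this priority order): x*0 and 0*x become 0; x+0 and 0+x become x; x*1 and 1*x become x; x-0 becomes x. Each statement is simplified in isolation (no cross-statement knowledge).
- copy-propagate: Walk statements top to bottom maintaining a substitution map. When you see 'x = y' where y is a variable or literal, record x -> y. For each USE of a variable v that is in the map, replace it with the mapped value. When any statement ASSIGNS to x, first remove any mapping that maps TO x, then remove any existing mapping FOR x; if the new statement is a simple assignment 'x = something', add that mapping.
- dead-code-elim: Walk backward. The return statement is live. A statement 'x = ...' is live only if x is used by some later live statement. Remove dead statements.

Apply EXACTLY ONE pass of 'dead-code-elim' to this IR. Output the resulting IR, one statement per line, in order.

Applying dead-code-elim statement-by-statement:
  [7] return d  -> KEEP (return); live=['d']
  [6] v = 4  -> DEAD (v not live)
  [5] d = 3  -> KEEP; live=[]
  [4] t = 6 * 0  -> DEAD (t not live)
  [3] c = z * 3  -> DEAD (c not live)
  [2] z = 6  -> DEAD (z not live)
  [1] u = 7  -> DEAD (u not live)
Result (2 stmts):
  d = 3
  return d

Answer: d = 3
return d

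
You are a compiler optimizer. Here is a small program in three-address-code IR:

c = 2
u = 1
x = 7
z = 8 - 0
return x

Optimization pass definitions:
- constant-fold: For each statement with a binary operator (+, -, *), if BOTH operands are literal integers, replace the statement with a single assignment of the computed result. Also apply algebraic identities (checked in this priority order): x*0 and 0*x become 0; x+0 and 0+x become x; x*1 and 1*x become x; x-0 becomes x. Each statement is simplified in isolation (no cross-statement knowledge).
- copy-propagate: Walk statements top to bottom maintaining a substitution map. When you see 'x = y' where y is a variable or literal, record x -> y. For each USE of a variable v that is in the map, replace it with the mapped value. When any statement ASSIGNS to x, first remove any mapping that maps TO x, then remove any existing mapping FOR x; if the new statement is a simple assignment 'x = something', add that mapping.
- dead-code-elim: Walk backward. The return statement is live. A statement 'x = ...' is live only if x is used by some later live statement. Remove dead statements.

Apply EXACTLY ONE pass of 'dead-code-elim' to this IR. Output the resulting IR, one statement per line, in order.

Answer: x = 7
return x

Derivation:
Applying dead-code-elim statement-by-statement:
  [5] return x  -> KEEP (return); live=['x']
  [4] z = 8 - 0  -> DEAD (z not live)
  [3] x = 7  -> KEEP; live=[]
  [2] u = 1  -> DEAD (u not live)
  [1] c = 2  -> DEAD (c not live)
Result (2 stmts):
  x = 7
  return x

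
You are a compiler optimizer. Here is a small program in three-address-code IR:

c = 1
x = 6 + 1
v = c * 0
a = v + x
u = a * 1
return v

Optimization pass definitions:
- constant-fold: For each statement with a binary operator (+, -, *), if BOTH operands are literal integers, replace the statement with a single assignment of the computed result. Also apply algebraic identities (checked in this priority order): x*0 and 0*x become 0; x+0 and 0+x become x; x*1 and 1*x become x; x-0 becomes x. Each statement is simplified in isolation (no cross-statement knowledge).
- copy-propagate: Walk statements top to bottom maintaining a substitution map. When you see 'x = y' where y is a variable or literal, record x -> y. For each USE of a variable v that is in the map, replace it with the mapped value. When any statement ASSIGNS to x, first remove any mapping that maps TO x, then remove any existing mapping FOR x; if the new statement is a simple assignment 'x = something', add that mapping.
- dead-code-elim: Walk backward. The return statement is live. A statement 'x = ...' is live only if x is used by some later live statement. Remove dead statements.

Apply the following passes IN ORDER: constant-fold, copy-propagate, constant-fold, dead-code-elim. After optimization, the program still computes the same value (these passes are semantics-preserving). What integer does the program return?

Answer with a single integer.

Answer: 0

Derivation:
Initial IR:
  c = 1
  x = 6 + 1
  v = c * 0
  a = v + x
  u = a * 1
  return v
After constant-fold (6 stmts):
  c = 1
  x = 7
  v = 0
  a = v + x
  u = a
  return v
After copy-propagate (6 stmts):
  c = 1
  x = 7
  v = 0
  a = 0 + 7
  u = a
  return 0
After constant-fold (6 stmts):
  c = 1
  x = 7
  v = 0
  a = 7
  u = a
  return 0
After dead-code-elim (1 stmts):
  return 0
Evaluate:
  c = 1  =>  c = 1
  x = 6 + 1  =>  x = 7
  v = c * 0  =>  v = 0
  a = v + x  =>  a = 7
  u = a * 1  =>  u = 7
  return v = 0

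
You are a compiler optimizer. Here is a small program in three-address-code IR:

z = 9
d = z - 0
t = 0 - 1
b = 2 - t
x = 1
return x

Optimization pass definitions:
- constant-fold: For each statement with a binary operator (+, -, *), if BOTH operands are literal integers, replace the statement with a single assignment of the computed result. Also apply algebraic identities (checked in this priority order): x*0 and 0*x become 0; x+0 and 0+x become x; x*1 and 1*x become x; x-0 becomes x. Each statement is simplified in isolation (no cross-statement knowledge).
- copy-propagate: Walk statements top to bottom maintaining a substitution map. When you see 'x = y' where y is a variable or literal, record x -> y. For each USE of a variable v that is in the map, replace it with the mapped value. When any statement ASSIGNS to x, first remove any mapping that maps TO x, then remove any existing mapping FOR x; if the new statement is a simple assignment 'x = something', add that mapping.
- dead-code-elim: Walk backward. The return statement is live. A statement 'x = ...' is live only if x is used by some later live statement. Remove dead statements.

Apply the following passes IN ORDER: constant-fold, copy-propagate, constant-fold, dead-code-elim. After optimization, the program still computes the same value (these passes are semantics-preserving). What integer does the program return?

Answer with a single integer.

Answer: 1

Derivation:
Initial IR:
  z = 9
  d = z - 0
  t = 0 - 1
  b = 2 - t
  x = 1
  return x
After constant-fold (6 stmts):
  z = 9
  d = z
  t = -1
  b = 2 - t
  x = 1
  return x
After copy-propagate (6 stmts):
  z = 9
  d = 9
  t = -1
  b = 2 - -1
  x = 1
  return 1
After constant-fold (6 stmts):
  z = 9
  d = 9
  t = -1
  b = 3
  x = 1
  return 1
After dead-code-elim (1 stmts):
  return 1
Evaluate:
  z = 9  =>  z = 9
  d = z - 0  =>  d = 9
  t = 0 - 1  =>  t = -1
  b = 2 - t  =>  b = 3
  x = 1  =>  x = 1
  return x = 1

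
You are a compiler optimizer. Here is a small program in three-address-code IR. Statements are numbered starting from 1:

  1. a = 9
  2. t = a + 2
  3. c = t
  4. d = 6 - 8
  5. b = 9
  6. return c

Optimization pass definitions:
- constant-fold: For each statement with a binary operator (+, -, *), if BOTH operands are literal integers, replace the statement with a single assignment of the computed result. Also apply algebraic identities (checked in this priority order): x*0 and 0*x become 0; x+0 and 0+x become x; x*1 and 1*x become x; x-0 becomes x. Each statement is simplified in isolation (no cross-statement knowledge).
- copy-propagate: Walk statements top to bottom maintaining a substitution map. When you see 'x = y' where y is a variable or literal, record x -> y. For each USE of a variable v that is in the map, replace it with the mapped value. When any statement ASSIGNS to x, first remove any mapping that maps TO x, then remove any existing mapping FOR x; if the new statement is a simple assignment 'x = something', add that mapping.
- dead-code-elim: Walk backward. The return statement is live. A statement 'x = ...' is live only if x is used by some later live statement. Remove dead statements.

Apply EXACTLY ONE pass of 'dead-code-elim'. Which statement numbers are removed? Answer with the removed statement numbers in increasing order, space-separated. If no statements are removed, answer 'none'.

Answer: 4 5

Derivation:
Backward liveness scan:
Stmt 1 'a = 9': KEEP (a is live); live-in = []
Stmt 2 't = a + 2': KEEP (t is live); live-in = ['a']
Stmt 3 'c = t': KEEP (c is live); live-in = ['t']
Stmt 4 'd = 6 - 8': DEAD (d not in live set ['c'])
Stmt 5 'b = 9': DEAD (b not in live set ['c'])
Stmt 6 'return c': KEEP (return); live-in = ['c']
Removed statement numbers: [4, 5]
Surviving IR:
  a = 9
  t = a + 2
  c = t
  return c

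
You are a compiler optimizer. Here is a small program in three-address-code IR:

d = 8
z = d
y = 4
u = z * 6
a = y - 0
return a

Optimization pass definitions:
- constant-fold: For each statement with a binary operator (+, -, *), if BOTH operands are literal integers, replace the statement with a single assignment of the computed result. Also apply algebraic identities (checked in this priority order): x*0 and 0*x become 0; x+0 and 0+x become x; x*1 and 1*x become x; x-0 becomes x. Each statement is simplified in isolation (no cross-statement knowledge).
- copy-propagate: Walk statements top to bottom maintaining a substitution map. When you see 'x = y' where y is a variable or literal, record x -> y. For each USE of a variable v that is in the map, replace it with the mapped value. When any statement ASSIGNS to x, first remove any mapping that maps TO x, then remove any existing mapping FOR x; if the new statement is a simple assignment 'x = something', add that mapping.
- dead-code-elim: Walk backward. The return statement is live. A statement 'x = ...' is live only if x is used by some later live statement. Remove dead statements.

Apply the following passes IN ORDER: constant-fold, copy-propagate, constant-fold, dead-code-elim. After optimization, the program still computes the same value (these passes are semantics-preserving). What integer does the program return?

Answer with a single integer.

Answer: 4

Derivation:
Initial IR:
  d = 8
  z = d
  y = 4
  u = z * 6
  a = y - 0
  return a
After constant-fold (6 stmts):
  d = 8
  z = d
  y = 4
  u = z * 6
  a = y
  return a
After copy-propagate (6 stmts):
  d = 8
  z = 8
  y = 4
  u = 8 * 6
  a = 4
  return 4
After constant-fold (6 stmts):
  d = 8
  z = 8
  y = 4
  u = 48
  a = 4
  return 4
After dead-code-elim (1 stmts):
  return 4
Evaluate:
  d = 8  =>  d = 8
  z = d  =>  z = 8
  y = 4  =>  y = 4
  u = z * 6  =>  u = 48
  a = y - 0  =>  a = 4
  return a = 4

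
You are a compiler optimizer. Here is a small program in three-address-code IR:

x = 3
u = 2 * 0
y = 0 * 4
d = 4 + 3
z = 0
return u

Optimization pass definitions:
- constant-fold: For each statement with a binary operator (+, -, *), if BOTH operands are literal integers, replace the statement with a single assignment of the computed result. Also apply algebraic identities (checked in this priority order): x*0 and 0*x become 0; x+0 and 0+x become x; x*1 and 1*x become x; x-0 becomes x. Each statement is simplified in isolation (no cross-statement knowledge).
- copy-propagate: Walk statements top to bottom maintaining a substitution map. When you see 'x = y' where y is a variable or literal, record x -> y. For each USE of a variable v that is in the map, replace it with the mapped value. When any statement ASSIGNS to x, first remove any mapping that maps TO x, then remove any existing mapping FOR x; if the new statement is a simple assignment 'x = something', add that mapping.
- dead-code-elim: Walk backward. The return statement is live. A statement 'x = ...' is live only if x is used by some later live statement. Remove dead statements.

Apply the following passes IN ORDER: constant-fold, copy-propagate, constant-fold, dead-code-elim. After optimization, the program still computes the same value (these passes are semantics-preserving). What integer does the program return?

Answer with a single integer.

Answer: 0

Derivation:
Initial IR:
  x = 3
  u = 2 * 0
  y = 0 * 4
  d = 4 + 3
  z = 0
  return u
After constant-fold (6 stmts):
  x = 3
  u = 0
  y = 0
  d = 7
  z = 0
  return u
After copy-propagate (6 stmts):
  x = 3
  u = 0
  y = 0
  d = 7
  z = 0
  return 0
After constant-fold (6 stmts):
  x = 3
  u = 0
  y = 0
  d = 7
  z = 0
  return 0
After dead-code-elim (1 stmts):
  return 0
Evaluate:
  x = 3  =>  x = 3
  u = 2 * 0  =>  u = 0
  y = 0 * 4  =>  y = 0
  d = 4 + 3  =>  d = 7
  z = 0  =>  z = 0
  return u = 0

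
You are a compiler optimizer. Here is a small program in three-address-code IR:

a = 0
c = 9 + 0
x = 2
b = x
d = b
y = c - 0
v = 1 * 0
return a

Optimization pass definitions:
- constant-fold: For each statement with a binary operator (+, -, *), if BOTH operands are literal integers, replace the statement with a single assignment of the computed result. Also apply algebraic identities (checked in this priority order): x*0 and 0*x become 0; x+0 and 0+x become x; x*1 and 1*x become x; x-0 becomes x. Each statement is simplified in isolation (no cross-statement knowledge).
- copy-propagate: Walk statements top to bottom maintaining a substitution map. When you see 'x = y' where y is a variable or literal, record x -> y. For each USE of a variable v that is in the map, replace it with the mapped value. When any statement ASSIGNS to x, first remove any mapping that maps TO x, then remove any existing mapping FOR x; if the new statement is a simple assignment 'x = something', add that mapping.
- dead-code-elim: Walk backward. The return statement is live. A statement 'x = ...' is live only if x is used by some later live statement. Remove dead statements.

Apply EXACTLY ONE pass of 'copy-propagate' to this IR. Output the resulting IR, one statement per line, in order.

Answer: a = 0
c = 9 + 0
x = 2
b = 2
d = 2
y = c - 0
v = 1 * 0
return 0

Derivation:
Applying copy-propagate statement-by-statement:
  [1] a = 0  (unchanged)
  [2] c = 9 + 0  (unchanged)
  [3] x = 2  (unchanged)
  [4] b = x  -> b = 2
  [5] d = b  -> d = 2
  [6] y = c - 0  (unchanged)
  [7] v = 1 * 0  (unchanged)
  [8] return a  -> return 0
Result (8 stmts):
  a = 0
  c = 9 + 0
  x = 2
  b = 2
  d = 2
  y = c - 0
  v = 1 * 0
  return 0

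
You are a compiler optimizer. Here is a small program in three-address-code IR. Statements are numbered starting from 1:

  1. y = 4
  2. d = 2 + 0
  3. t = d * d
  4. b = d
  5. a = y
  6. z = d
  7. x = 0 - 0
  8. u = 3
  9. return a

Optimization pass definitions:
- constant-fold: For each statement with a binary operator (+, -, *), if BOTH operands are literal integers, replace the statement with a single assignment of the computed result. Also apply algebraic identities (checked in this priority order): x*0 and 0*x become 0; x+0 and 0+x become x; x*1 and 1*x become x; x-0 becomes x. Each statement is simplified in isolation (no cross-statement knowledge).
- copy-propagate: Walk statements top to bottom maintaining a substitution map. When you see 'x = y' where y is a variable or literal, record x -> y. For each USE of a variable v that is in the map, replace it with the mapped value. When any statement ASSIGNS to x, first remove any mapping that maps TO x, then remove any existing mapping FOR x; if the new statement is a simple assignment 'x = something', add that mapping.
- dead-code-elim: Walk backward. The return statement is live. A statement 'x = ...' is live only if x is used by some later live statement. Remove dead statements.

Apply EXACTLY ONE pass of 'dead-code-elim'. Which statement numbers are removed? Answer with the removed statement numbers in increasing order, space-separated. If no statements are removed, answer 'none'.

Answer: 2 3 4 6 7 8

Derivation:
Backward liveness scan:
Stmt 1 'y = 4': KEEP (y is live); live-in = []
Stmt 2 'd = 2 + 0': DEAD (d not in live set ['y'])
Stmt 3 't = d * d': DEAD (t not in live set ['y'])
Stmt 4 'b = d': DEAD (b not in live set ['y'])
Stmt 5 'a = y': KEEP (a is live); live-in = ['y']
Stmt 6 'z = d': DEAD (z not in live set ['a'])
Stmt 7 'x = 0 - 0': DEAD (x not in live set ['a'])
Stmt 8 'u = 3': DEAD (u not in live set ['a'])
Stmt 9 'return a': KEEP (return); live-in = ['a']
Removed statement numbers: [2, 3, 4, 6, 7, 8]
Surviving IR:
  y = 4
  a = y
  return a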